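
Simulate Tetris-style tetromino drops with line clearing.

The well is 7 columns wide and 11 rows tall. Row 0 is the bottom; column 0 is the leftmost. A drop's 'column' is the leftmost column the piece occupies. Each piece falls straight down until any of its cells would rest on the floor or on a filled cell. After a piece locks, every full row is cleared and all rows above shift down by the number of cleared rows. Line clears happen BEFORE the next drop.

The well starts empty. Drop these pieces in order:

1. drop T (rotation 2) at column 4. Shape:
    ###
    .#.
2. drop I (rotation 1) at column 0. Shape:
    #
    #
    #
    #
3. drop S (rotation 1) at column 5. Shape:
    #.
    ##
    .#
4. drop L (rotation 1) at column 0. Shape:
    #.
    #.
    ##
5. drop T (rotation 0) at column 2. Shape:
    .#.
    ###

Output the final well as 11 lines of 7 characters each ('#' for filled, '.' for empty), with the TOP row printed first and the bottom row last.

Answer: .......
.......
.......
.......
#......
#......
##...#.
#..#.##
#.###.#
#...###
#....#.

Derivation:
Drop 1: T rot2 at col 4 lands with bottom-row=0; cleared 0 line(s) (total 0); column heights now [0 0 0 0 2 2 2], max=2
Drop 2: I rot1 at col 0 lands with bottom-row=0; cleared 0 line(s) (total 0); column heights now [4 0 0 0 2 2 2], max=4
Drop 3: S rot1 at col 5 lands with bottom-row=2; cleared 0 line(s) (total 0); column heights now [4 0 0 0 2 5 4], max=5
Drop 4: L rot1 at col 0 lands with bottom-row=4; cleared 0 line(s) (total 0); column heights now [7 5 0 0 2 5 4], max=7
Drop 5: T rot0 at col 2 lands with bottom-row=2; cleared 0 line(s) (total 0); column heights now [7 5 3 4 3 5 4], max=7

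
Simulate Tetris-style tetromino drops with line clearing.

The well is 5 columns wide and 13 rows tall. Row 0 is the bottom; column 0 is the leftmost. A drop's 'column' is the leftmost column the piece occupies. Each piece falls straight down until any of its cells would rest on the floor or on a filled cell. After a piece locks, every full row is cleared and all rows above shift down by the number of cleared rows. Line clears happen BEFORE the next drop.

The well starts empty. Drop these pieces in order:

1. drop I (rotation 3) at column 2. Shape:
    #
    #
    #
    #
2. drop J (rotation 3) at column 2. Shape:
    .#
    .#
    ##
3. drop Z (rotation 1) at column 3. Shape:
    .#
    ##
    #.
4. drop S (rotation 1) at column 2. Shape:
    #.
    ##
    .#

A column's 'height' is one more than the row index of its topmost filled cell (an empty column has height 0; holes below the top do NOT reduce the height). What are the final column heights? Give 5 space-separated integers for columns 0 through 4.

Answer: 0 0 12 11 10

Derivation:
Drop 1: I rot3 at col 2 lands with bottom-row=0; cleared 0 line(s) (total 0); column heights now [0 0 4 0 0], max=4
Drop 2: J rot3 at col 2 lands with bottom-row=4; cleared 0 line(s) (total 0); column heights now [0 0 5 7 0], max=7
Drop 3: Z rot1 at col 3 lands with bottom-row=7; cleared 0 line(s) (total 0); column heights now [0 0 5 9 10], max=10
Drop 4: S rot1 at col 2 lands with bottom-row=9; cleared 0 line(s) (total 0); column heights now [0 0 12 11 10], max=12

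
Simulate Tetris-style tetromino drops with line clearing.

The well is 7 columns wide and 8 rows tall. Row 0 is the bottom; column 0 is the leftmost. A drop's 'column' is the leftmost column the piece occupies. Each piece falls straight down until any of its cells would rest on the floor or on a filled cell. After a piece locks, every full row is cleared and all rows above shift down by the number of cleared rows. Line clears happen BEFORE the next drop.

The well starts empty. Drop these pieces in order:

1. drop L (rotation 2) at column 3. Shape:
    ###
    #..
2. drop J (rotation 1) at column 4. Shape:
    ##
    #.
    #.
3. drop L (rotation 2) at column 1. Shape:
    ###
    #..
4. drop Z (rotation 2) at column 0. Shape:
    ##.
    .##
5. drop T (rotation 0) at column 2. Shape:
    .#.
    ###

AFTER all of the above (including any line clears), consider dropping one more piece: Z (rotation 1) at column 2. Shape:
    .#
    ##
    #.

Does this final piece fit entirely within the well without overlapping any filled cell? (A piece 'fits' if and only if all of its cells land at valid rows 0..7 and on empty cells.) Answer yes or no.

Answer: no

Derivation:
Drop 1: L rot2 at col 3 lands with bottom-row=0; cleared 0 line(s) (total 0); column heights now [0 0 0 2 2 2 0], max=2
Drop 2: J rot1 at col 4 lands with bottom-row=2; cleared 0 line(s) (total 0); column heights now [0 0 0 2 5 5 0], max=5
Drop 3: L rot2 at col 1 lands with bottom-row=1; cleared 0 line(s) (total 0); column heights now [0 3 3 3 5 5 0], max=5
Drop 4: Z rot2 at col 0 lands with bottom-row=3; cleared 0 line(s) (total 0); column heights now [5 5 4 3 5 5 0], max=5
Drop 5: T rot0 at col 2 lands with bottom-row=5; cleared 0 line(s) (total 0); column heights now [5 5 6 7 6 5 0], max=7
Test piece Z rot1 at col 2 (width 2): heights before test = [5 5 6 7 6 5 0]; fits = False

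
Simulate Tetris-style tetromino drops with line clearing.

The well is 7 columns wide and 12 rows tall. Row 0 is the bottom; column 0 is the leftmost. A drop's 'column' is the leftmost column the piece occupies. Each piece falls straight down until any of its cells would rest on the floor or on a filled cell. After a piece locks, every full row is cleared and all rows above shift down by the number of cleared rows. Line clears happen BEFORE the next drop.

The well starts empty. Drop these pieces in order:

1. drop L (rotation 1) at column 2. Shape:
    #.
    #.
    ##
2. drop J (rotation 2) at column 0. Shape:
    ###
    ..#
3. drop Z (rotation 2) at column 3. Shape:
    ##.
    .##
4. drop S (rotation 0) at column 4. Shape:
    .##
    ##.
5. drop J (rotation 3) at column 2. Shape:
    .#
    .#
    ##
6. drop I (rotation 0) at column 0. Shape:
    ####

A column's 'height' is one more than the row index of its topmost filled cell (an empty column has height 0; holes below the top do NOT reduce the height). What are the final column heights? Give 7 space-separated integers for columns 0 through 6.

Answer: 9 9 9 9 3 4 4

Derivation:
Drop 1: L rot1 at col 2 lands with bottom-row=0; cleared 0 line(s) (total 0); column heights now [0 0 3 1 0 0 0], max=3
Drop 2: J rot2 at col 0 lands with bottom-row=3; cleared 0 line(s) (total 0); column heights now [5 5 5 1 0 0 0], max=5
Drop 3: Z rot2 at col 3 lands with bottom-row=0; cleared 0 line(s) (total 0); column heights now [5 5 5 2 2 1 0], max=5
Drop 4: S rot0 at col 4 lands with bottom-row=2; cleared 0 line(s) (total 0); column heights now [5 5 5 2 3 4 4], max=5
Drop 5: J rot3 at col 2 lands with bottom-row=5; cleared 0 line(s) (total 0); column heights now [5 5 6 8 3 4 4], max=8
Drop 6: I rot0 at col 0 lands with bottom-row=8; cleared 0 line(s) (total 0); column heights now [9 9 9 9 3 4 4], max=9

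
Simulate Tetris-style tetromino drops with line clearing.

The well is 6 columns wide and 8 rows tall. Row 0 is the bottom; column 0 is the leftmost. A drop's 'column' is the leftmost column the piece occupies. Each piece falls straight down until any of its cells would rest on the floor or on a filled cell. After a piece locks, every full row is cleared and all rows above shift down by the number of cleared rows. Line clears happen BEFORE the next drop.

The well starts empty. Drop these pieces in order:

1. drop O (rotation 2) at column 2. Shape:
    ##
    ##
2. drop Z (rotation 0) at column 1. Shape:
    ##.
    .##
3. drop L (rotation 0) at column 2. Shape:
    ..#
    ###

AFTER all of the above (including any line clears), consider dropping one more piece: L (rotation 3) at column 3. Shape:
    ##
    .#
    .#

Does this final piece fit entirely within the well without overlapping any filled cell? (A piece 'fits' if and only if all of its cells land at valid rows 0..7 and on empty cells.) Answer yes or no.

Answer: no

Derivation:
Drop 1: O rot2 at col 2 lands with bottom-row=0; cleared 0 line(s) (total 0); column heights now [0 0 2 2 0 0], max=2
Drop 2: Z rot0 at col 1 lands with bottom-row=2; cleared 0 line(s) (total 0); column heights now [0 4 4 3 0 0], max=4
Drop 3: L rot0 at col 2 lands with bottom-row=4; cleared 0 line(s) (total 0); column heights now [0 4 5 5 6 0], max=6
Test piece L rot3 at col 3 (width 2): heights before test = [0 4 5 5 6 0]; fits = False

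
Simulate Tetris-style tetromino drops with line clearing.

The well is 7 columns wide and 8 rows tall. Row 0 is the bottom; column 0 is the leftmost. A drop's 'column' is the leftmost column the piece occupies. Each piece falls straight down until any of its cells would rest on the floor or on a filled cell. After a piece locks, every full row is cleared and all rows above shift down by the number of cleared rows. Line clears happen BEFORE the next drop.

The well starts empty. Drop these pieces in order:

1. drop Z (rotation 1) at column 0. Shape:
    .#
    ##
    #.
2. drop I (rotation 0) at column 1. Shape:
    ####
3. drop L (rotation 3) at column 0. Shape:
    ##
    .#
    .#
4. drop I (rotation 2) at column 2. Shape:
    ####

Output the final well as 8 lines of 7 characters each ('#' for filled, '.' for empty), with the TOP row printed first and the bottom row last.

Drop 1: Z rot1 at col 0 lands with bottom-row=0; cleared 0 line(s) (total 0); column heights now [2 3 0 0 0 0 0], max=3
Drop 2: I rot0 at col 1 lands with bottom-row=3; cleared 0 line(s) (total 0); column heights now [2 4 4 4 4 0 0], max=4
Drop 3: L rot3 at col 0 lands with bottom-row=4; cleared 0 line(s) (total 0); column heights now [7 7 4 4 4 0 0], max=7
Drop 4: I rot2 at col 2 lands with bottom-row=4; cleared 0 line(s) (total 0); column heights now [7 7 5 5 5 5 0], max=7

Answer: .......
##.....
.#.....
.#####.
.####..
.#.....
##.....
#......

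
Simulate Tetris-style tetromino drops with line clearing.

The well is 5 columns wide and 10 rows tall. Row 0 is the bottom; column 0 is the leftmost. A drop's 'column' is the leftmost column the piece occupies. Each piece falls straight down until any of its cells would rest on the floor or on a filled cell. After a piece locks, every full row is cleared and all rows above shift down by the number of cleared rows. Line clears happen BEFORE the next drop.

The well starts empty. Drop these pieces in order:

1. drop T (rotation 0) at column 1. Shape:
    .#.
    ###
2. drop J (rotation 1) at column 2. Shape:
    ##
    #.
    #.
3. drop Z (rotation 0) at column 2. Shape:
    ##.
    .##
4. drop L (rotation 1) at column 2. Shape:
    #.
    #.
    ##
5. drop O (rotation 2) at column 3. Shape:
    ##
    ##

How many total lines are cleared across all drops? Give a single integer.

Drop 1: T rot0 at col 1 lands with bottom-row=0; cleared 0 line(s) (total 0); column heights now [0 1 2 1 0], max=2
Drop 2: J rot1 at col 2 lands with bottom-row=2; cleared 0 line(s) (total 0); column heights now [0 1 5 5 0], max=5
Drop 3: Z rot0 at col 2 lands with bottom-row=5; cleared 0 line(s) (total 0); column heights now [0 1 7 7 6], max=7
Drop 4: L rot1 at col 2 lands with bottom-row=7; cleared 0 line(s) (total 0); column heights now [0 1 10 8 6], max=10
Drop 5: O rot2 at col 3 lands with bottom-row=8; cleared 0 line(s) (total 0); column heights now [0 1 10 10 10], max=10

Answer: 0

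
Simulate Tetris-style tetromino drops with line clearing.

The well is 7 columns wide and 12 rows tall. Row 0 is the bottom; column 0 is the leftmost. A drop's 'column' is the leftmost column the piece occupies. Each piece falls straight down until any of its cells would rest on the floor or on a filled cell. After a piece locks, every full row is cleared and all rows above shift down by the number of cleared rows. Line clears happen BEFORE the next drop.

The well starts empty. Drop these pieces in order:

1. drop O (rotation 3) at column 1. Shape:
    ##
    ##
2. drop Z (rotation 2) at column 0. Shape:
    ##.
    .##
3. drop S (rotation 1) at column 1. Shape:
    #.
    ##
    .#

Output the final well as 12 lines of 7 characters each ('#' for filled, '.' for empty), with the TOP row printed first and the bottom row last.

Answer: .......
.......
.......
.......
.......
.......
.#.....
.##....
###....
.##....
.##....
.##....

Derivation:
Drop 1: O rot3 at col 1 lands with bottom-row=0; cleared 0 line(s) (total 0); column heights now [0 2 2 0 0 0 0], max=2
Drop 2: Z rot2 at col 0 lands with bottom-row=2; cleared 0 line(s) (total 0); column heights now [4 4 3 0 0 0 0], max=4
Drop 3: S rot1 at col 1 lands with bottom-row=3; cleared 0 line(s) (total 0); column heights now [4 6 5 0 0 0 0], max=6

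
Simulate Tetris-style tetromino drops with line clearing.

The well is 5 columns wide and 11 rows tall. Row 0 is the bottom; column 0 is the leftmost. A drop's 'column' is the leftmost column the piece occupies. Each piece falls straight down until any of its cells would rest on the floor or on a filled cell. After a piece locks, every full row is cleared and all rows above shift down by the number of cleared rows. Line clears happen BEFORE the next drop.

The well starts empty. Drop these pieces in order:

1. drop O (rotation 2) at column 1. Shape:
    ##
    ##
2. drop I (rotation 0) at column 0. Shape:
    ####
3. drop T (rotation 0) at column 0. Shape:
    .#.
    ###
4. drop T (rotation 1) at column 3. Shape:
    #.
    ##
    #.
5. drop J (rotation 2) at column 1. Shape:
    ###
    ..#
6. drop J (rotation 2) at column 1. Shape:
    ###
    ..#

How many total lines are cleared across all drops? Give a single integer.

Answer: 0

Derivation:
Drop 1: O rot2 at col 1 lands with bottom-row=0; cleared 0 line(s) (total 0); column heights now [0 2 2 0 0], max=2
Drop 2: I rot0 at col 0 lands with bottom-row=2; cleared 0 line(s) (total 0); column heights now [3 3 3 3 0], max=3
Drop 3: T rot0 at col 0 lands with bottom-row=3; cleared 0 line(s) (total 0); column heights now [4 5 4 3 0], max=5
Drop 4: T rot1 at col 3 lands with bottom-row=3; cleared 0 line(s) (total 0); column heights now [4 5 4 6 5], max=6
Drop 5: J rot2 at col 1 lands with bottom-row=6; cleared 0 line(s) (total 0); column heights now [4 8 8 8 5], max=8
Drop 6: J rot2 at col 1 lands with bottom-row=8; cleared 0 line(s) (total 0); column heights now [4 10 10 10 5], max=10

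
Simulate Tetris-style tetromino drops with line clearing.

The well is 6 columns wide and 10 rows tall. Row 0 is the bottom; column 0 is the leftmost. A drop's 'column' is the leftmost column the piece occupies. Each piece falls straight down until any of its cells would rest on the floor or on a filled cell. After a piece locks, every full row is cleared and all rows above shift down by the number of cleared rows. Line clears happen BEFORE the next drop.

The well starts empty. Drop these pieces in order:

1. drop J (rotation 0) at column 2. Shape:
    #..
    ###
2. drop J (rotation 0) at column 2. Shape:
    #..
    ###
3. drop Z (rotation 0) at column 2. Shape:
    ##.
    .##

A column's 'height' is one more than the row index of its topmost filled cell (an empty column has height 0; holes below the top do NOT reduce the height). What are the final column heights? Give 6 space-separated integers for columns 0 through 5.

Drop 1: J rot0 at col 2 lands with bottom-row=0; cleared 0 line(s) (total 0); column heights now [0 0 2 1 1 0], max=2
Drop 2: J rot0 at col 2 lands with bottom-row=2; cleared 0 line(s) (total 0); column heights now [0 0 4 3 3 0], max=4
Drop 3: Z rot0 at col 2 lands with bottom-row=3; cleared 0 line(s) (total 0); column heights now [0 0 5 5 4 0], max=5

Answer: 0 0 5 5 4 0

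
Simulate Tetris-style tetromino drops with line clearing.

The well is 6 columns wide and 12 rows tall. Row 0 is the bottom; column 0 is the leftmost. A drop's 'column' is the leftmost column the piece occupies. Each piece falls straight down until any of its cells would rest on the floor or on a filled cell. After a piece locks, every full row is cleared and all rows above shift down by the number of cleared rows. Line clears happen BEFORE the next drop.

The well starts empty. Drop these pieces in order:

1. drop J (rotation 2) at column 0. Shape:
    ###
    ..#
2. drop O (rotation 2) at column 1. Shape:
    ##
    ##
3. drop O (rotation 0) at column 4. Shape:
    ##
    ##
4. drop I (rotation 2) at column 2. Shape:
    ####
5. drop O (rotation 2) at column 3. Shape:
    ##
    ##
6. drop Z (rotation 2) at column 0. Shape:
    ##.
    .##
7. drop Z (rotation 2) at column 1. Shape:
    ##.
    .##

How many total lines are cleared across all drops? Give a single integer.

Answer: 0

Derivation:
Drop 1: J rot2 at col 0 lands with bottom-row=0; cleared 0 line(s) (total 0); column heights now [2 2 2 0 0 0], max=2
Drop 2: O rot2 at col 1 lands with bottom-row=2; cleared 0 line(s) (total 0); column heights now [2 4 4 0 0 0], max=4
Drop 3: O rot0 at col 4 lands with bottom-row=0; cleared 0 line(s) (total 0); column heights now [2 4 4 0 2 2], max=4
Drop 4: I rot2 at col 2 lands with bottom-row=4; cleared 0 line(s) (total 0); column heights now [2 4 5 5 5 5], max=5
Drop 5: O rot2 at col 3 lands with bottom-row=5; cleared 0 line(s) (total 0); column heights now [2 4 5 7 7 5], max=7
Drop 6: Z rot2 at col 0 lands with bottom-row=5; cleared 0 line(s) (total 0); column heights now [7 7 6 7 7 5], max=7
Drop 7: Z rot2 at col 1 lands with bottom-row=7; cleared 0 line(s) (total 0); column heights now [7 9 9 8 7 5], max=9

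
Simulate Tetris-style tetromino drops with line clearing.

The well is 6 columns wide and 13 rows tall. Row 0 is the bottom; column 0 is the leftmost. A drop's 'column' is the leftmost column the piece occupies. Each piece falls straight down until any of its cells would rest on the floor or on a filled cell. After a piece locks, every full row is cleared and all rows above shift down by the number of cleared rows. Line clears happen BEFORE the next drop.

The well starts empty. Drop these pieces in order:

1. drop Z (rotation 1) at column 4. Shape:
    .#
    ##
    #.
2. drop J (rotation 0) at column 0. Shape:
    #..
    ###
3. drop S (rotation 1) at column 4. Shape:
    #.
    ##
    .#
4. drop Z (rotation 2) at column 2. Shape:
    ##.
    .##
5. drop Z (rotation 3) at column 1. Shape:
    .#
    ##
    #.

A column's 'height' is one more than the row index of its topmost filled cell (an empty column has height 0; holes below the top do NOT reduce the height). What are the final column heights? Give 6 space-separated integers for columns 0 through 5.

Answer: 2 9 10 8 7 5

Derivation:
Drop 1: Z rot1 at col 4 lands with bottom-row=0; cleared 0 line(s) (total 0); column heights now [0 0 0 0 2 3], max=3
Drop 2: J rot0 at col 0 lands with bottom-row=0; cleared 0 line(s) (total 0); column heights now [2 1 1 0 2 3], max=3
Drop 3: S rot1 at col 4 lands with bottom-row=3; cleared 0 line(s) (total 0); column heights now [2 1 1 0 6 5], max=6
Drop 4: Z rot2 at col 2 lands with bottom-row=6; cleared 0 line(s) (total 0); column heights now [2 1 8 8 7 5], max=8
Drop 5: Z rot3 at col 1 lands with bottom-row=7; cleared 0 line(s) (total 0); column heights now [2 9 10 8 7 5], max=10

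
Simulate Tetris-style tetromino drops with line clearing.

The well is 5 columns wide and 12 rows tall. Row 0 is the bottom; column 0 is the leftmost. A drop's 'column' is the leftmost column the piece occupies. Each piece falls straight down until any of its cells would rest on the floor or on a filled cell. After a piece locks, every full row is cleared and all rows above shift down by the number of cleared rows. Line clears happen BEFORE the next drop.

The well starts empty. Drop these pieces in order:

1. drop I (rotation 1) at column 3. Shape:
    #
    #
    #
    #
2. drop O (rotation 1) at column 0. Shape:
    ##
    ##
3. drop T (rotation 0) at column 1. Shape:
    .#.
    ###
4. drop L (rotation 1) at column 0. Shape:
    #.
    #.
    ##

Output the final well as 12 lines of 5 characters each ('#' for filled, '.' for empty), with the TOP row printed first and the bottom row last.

Drop 1: I rot1 at col 3 lands with bottom-row=0; cleared 0 line(s) (total 0); column heights now [0 0 0 4 0], max=4
Drop 2: O rot1 at col 0 lands with bottom-row=0; cleared 0 line(s) (total 0); column heights now [2 2 0 4 0], max=4
Drop 3: T rot0 at col 1 lands with bottom-row=4; cleared 0 line(s) (total 0); column heights now [2 5 6 5 0], max=6
Drop 4: L rot1 at col 0 lands with bottom-row=5; cleared 0 line(s) (total 0); column heights now [8 6 6 5 0], max=8

Answer: .....
.....
.....
.....
#....
#....
###..
.###.
...#.
...#.
##.#.
##.#.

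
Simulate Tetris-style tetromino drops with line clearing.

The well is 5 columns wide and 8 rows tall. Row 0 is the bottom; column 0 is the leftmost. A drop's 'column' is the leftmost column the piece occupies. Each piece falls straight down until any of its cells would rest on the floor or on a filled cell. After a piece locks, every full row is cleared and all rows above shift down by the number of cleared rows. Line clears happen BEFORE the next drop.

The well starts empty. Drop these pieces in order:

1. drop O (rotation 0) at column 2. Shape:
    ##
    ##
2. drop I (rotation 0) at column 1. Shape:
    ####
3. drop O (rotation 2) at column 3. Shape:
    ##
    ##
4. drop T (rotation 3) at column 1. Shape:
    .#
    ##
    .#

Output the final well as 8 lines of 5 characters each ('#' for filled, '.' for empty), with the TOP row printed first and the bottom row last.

Drop 1: O rot0 at col 2 lands with bottom-row=0; cleared 0 line(s) (total 0); column heights now [0 0 2 2 0], max=2
Drop 2: I rot0 at col 1 lands with bottom-row=2; cleared 0 line(s) (total 0); column heights now [0 3 3 3 3], max=3
Drop 3: O rot2 at col 3 lands with bottom-row=3; cleared 0 line(s) (total 0); column heights now [0 3 3 5 5], max=5
Drop 4: T rot3 at col 1 lands with bottom-row=3; cleared 0 line(s) (total 0); column heights now [0 5 6 5 5], max=6

Answer: .....
.....
..#..
.####
..###
.####
..##.
..##.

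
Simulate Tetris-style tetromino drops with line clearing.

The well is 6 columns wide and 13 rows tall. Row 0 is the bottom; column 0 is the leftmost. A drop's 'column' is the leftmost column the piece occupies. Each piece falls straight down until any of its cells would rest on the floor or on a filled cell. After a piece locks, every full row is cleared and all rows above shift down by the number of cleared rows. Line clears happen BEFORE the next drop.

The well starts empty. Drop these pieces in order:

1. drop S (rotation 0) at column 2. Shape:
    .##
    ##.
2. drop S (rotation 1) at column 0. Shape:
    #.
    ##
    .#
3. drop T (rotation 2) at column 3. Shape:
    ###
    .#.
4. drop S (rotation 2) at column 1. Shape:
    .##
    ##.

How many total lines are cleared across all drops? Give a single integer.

Answer: 0

Derivation:
Drop 1: S rot0 at col 2 lands with bottom-row=0; cleared 0 line(s) (total 0); column heights now [0 0 1 2 2 0], max=2
Drop 2: S rot1 at col 0 lands with bottom-row=0; cleared 0 line(s) (total 0); column heights now [3 2 1 2 2 0], max=3
Drop 3: T rot2 at col 3 lands with bottom-row=2; cleared 0 line(s) (total 0); column heights now [3 2 1 4 4 4], max=4
Drop 4: S rot2 at col 1 lands with bottom-row=3; cleared 0 line(s) (total 0); column heights now [3 4 5 5 4 4], max=5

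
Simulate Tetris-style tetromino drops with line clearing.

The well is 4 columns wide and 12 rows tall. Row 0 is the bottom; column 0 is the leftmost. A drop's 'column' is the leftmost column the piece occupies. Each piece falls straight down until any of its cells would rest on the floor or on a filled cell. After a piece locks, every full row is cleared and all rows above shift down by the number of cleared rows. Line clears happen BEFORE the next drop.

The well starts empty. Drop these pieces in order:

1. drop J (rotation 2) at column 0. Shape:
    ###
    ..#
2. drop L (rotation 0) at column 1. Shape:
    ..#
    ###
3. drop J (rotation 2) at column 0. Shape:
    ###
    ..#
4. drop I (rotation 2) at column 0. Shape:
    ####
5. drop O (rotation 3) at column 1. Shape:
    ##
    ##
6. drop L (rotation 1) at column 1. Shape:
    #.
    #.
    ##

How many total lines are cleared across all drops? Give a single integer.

Drop 1: J rot2 at col 0 lands with bottom-row=0; cleared 0 line(s) (total 0); column heights now [2 2 2 0], max=2
Drop 2: L rot0 at col 1 lands with bottom-row=2; cleared 0 line(s) (total 0); column heights now [2 3 3 4], max=4
Drop 3: J rot2 at col 0 lands with bottom-row=3; cleared 0 line(s) (total 0); column heights now [5 5 5 4], max=5
Drop 4: I rot2 at col 0 lands with bottom-row=5; cleared 1 line(s) (total 1); column heights now [5 5 5 4], max=5
Drop 5: O rot3 at col 1 lands with bottom-row=5; cleared 0 line(s) (total 1); column heights now [5 7 7 4], max=7
Drop 6: L rot1 at col 1 lands with bottom-row=7; cleared 0 line(s) (total 1); column heights now [5 10 8 4], max=10

Answer: 1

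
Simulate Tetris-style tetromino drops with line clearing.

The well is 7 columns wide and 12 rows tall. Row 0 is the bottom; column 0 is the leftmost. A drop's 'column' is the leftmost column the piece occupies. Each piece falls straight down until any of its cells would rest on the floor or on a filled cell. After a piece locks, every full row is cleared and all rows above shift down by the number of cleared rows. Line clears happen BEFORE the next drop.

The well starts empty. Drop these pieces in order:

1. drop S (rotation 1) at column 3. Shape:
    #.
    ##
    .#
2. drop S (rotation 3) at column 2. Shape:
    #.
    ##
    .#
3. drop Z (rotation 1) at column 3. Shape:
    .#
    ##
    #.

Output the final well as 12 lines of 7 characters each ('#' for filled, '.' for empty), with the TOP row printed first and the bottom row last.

Drop 1: S rot1 at col 3 lands with bottom-row=0; cleared 0 line(s) (total 0); column heights now [0 0 0 3 2 0 0], max=3
Drop 2: S rot3 at col 2 lands with bottom-row=3; cleared 0 line(s) (total 0); column heights now [0 0 6 5 2 0 0], max=6
Drop 3: Z rot1 at col 3 lands with bottom-row=5; cleared 0 line(s) (total 0); column heights now [0 0 6 7 8 0 0], max=8

Answer: .......
.......
.......
.......
....#..
...##..
..##...
..##...
...#...
...#...
...##..
....#..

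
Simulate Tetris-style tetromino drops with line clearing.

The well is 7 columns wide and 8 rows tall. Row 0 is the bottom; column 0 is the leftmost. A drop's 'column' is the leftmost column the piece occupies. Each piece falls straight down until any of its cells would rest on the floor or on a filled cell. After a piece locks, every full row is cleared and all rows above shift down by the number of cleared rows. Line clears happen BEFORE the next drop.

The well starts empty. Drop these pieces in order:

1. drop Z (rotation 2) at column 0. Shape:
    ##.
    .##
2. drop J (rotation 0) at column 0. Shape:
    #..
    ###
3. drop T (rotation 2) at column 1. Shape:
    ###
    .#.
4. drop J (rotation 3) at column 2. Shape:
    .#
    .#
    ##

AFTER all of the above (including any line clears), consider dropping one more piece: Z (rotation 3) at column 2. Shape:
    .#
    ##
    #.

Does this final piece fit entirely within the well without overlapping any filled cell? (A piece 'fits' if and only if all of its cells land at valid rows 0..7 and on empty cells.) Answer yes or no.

Drop 1: Z rot2 at col 0 lands with bottom-row=0; cleared 0 line(s) (total 0); column heights now [2 2 1 0 0 0 0], max=2
Drop 2: J rot0 at col 0 lands with bottom-row=2; cleared 0 line(s) (total 0); column heights now [4 3 3 0 0 0 0], max=4
Drop 3: T rot2 at col 1 lands with bottom-row=3; cleared 0 line(s) (total 0); column heights now [4 5 5 5 0 0 0], max=5
Drop 4: J rot3 at col 2 lands with bottom-row=5; cleared 0 line(s) (total 0); column heights now [4 5 6 8 0 0 0], max=8
Test piece Z rot3 at col 2 (width 2): heights before test = [4 5 6 8 0 0 0]; fits = False

Answer: no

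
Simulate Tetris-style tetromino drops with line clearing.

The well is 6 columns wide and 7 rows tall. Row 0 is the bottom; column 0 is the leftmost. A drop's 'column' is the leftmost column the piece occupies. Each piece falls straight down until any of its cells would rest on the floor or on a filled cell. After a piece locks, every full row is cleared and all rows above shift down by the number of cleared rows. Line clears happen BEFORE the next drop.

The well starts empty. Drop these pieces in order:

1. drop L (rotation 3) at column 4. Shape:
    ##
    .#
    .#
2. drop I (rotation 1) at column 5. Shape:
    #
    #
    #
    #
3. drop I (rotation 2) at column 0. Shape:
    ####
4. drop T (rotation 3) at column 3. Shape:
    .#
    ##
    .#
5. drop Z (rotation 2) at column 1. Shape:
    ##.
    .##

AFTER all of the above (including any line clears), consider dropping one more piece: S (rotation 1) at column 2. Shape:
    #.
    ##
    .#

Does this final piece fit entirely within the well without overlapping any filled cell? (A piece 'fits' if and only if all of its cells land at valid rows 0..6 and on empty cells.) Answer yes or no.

Drop 1: L rot3 at col 4 lands with bottom-row=0; cleared 0 line(s) (total 0); column heights now [0 0 0 0 3 3], max=3
Drop 2: I rot1 at col 5 lands with bottom-row=3; cleared 0 line(s) (total 0); column heights now [0 0 0 0 3 7], max=7
Drop 3: I rot2 at col 0 lands with bottom-row=0; cleared 0 line(s) (total 0); column heights now [1 1 1 1 3 7], max=7
Drop 4: T rot3 at col 3 lands with bottom-row=3; cleared 0 line(s) (total 0); column heights now [1 1 1 5 6 7], max=7
Drop 5: Z rot2 at col 1 lands with bottom-row=5; cleared 0 line(s) (total 0); column heights now [1 7 7 6 6 7], max=7
Test piece S rot1 at col 2 (width 2): heights before test = [1 7 7 6 6 7]; fits = False

Answer: no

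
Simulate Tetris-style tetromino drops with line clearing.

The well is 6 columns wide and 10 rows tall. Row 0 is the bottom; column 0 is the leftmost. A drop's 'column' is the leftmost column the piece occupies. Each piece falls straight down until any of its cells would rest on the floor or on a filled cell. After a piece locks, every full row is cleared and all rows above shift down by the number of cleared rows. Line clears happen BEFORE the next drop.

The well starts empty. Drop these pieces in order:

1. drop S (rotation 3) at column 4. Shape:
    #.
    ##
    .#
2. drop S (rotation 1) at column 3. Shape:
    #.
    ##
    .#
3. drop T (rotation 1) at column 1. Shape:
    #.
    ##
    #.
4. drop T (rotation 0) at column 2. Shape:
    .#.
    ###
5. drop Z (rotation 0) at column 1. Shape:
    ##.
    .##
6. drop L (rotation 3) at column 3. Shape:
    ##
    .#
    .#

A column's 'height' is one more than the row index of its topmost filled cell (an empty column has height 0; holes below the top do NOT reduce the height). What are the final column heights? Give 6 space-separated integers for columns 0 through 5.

Drop 1: S rot3 at col 4 lands with bottom-row=0; cleared 0 line(s) (total 0); column heights now [0 0 0 0 3 2], max=3
Drop 2: S rot1 at col 3 lands with bottom-row=3; cleared 0 line(s) (total 0); column heights now [0 0 0 6 5 2], max=6
Drop 3: T rot1 at col 1 lands with bottom-row=0; cleared 0 line(s) (total 0); column heights now [0 3 2 6 5 2], max=6
Drop 4: T rot0 at col 2 lands with bottom-row=6; cleared 0 line(s) (total 0); column heights now [0 3 7 8 7 2], max=8
Drop 5: Z rot0 at col 1 lands with bottom-row=8; cleared 0 line(s) (total 0); column heights now [0 10 10 9 7 2], max=10
Drop 6: L rot3 at col 3 lands with bottom-row=7; cleared 0 line(s) (total 0); column heights now [0 10 10 10 10 2], max=10

Answer: 0 10 10 10 10 2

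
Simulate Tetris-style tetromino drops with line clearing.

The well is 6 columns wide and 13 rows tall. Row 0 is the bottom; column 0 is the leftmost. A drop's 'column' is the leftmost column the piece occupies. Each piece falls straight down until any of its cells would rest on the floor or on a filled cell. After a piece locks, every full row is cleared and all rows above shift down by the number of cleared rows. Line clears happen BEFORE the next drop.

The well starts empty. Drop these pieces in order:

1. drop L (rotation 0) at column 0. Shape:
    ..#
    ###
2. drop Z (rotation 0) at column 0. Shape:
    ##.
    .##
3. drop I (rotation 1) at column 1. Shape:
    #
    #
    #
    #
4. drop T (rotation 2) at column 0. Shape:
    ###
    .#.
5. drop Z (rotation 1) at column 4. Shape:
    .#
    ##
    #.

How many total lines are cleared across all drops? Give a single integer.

Answer: 0

Derivation:
Drop 1: L rot0 at col 0 lands with bottom-row=0; cleared 0 line(s) (total 0); column heights now [1 1 2 0 0 0], max=2
Drop 2: Z rot0 at col 0 lands with bottom-row=2; cleared 0 line(s) (total 0); column heights now [4 4 3 0 0 0], max=4
Drop 3: I rot1 at col 1 lands with bottom-row=4; cleared 0 line(s) (total 0); column heights now [4 8 3 0 0 0], max=8
Drop 4: T rot2 at col 0 lands with bottom-row=8; cleared 0 line(s) (total 0); column heights now [10 10 10 0 0 0], max=10
Drop 5: Z rot1 at col 4 lands with bottom-row=0; cleared 0 line(s) (total 0); column heights now [10 10 10 0 2 3], max=10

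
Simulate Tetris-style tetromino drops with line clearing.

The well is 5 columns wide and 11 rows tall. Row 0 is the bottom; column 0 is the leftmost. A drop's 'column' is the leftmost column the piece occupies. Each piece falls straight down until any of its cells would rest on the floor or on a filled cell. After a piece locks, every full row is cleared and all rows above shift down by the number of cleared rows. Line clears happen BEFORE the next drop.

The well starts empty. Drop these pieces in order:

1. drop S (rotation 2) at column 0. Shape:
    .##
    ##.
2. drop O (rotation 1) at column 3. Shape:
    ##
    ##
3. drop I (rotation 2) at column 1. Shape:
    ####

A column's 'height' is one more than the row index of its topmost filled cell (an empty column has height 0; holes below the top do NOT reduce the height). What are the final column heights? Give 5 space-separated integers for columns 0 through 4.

Drop 1: S rot2 at col 0 lands with bottom-row=0; cleared 0 line(s) (total 0); column heights now [1 2 2 0 0], max=2
Drop 2: O rot1 at col 3 lands with bottom-row=0; cleared 0 line(s) (total 0); column heights now [1 2 2 2 2], max=2
Drop 3: I rot2 at col 1 lands with bottom-row=2; cleared 0 line(s) (total 0); column heights now [1 3 3 3 3], max=3

Answer: 1 3 3 3 3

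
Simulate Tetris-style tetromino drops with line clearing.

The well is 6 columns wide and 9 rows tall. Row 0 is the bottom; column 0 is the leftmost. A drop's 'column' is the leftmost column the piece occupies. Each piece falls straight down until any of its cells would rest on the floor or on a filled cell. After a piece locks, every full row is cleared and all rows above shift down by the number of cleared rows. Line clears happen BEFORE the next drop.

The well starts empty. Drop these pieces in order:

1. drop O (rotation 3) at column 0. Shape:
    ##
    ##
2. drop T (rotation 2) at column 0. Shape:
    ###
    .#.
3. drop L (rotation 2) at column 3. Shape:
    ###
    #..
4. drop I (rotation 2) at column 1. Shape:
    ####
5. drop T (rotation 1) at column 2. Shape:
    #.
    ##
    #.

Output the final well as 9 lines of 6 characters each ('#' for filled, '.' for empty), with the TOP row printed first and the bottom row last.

Answer: ......
..#...
..##..
..#...
.####.
###...
.#....
##.###
##.#..

Derivation:
Drop 1: O rot3 at col 0 lands with bottom-row=0; cleared 0 line(s) (total 0); column heights now [2 2 0 0 0 0], max=2
Drop 2: T rot2 at col 0 lands with bottom-row=2; cleared 0 line(s) (total 0); column heights now [4 4 4 0 0 0], max=4
Drop 3: L rot2 at col 3 lands with bottom-row=0; cleared 0 line(s) (total 0); column heights now [4 4 4 2 2 2], max=4
Drop 4: I rot2 at col 1 lands with bottom-row=4; cleared 0 line(s) (total 0); column heights now [4 5 5 5 5 2], max=5
Drop 5: T rot1 at col 2 lands with bottom-row=5; cleared 0 line(s) (total 0); column heights now [4 5 8 7 5 2], max=8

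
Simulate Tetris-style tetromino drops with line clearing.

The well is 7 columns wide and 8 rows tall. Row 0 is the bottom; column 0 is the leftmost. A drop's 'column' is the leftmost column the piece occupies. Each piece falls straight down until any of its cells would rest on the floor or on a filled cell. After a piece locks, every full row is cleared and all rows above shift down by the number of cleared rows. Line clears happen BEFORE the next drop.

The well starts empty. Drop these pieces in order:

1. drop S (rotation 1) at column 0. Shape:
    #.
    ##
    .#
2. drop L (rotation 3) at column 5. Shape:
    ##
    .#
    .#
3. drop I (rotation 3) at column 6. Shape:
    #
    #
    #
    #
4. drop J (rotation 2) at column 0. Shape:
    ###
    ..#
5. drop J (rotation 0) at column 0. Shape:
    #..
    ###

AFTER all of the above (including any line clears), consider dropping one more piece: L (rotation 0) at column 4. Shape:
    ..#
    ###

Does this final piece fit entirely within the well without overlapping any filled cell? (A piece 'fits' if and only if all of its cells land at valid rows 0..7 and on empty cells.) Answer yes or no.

Drop 1: S rot1 at col 0 lands with bottom-row=0; cleared 0 line(s) (total 0); column heights now [3 2 0 0 0 0 0], max=3
Drop 2: L rot3 at col 5 lands with bottom-row=0; cleared 0 line(s) (total 0); column heights now [3 2 0 0 0 3 3], max=3
Drop 3: I rot3 at col 6 lands with bottom-row=3; cleared 0 line(s) (total 0); column heights now [3 2 0 0 0 3 7], max=7
Drop 4: J rot2 at col 0 lands with bottom-row=2; cleared 0 line(s) (total 0); column heights now [4 4 4 0 0 3 7], max=7
Drop 5: J rot0 at col 0 lands with bottom-row=4; cleared 0 line(s) (total 0); column heights now [6 5 5 0 0 3 7], max=7
Test piece L rot0 at col 4 (width 3): heights before test = [6 5 5 0 0 3 7]; fits = False

Answer: no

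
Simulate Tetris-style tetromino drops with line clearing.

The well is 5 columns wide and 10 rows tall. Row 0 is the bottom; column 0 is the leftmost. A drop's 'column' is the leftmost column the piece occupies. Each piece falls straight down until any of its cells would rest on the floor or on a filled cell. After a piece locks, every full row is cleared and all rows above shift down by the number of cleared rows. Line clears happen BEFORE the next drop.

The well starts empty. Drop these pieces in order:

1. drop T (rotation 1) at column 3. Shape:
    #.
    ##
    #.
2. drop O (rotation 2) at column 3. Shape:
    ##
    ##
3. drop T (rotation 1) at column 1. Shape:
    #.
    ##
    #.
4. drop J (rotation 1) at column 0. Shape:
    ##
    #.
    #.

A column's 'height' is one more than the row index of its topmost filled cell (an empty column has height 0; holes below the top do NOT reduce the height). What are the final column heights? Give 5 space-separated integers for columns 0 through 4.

Drop 1: T rot1 at col 3 lands with bottom-row=0; cleared 0 line(s) (total 0); column heights now [0 0 0 3 2], max=3
Drop 2: O rot2 at col 3 lands with bottom-row=3; cleared 0 line(s) (total 0); column heights now [0 0 0 5 5], max=5
Drop 3: T rot1 at col 1 lands with bottom-row=0; cleared 0 line(s) (total 0); column heights now [0 3 2 5 5], max=5
Drop 4: J rot1 at col 0 lands with bottom-row=1; cleared 1 line(s) (total 1); column heights now [3 3 0 4 4], max=4

Answer: 3 3 0 4 4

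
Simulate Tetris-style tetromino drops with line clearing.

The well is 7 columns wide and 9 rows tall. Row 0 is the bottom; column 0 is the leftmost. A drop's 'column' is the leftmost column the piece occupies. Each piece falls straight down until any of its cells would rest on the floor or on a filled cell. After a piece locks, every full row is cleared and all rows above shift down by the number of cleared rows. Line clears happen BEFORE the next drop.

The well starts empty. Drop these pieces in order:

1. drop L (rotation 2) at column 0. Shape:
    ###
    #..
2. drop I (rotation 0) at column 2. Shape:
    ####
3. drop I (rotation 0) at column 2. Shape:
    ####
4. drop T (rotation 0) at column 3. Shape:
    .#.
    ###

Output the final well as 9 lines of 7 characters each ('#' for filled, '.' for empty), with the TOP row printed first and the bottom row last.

Answer: .......
.......
.......
....#..
...###.
..####.
..####.
###....
#......

Derivation:
Drop 1: L rot2 at col 0 lands with bottom-row=0; cleared 0 line(s) (total 0); column heights now [2 2 2 0 0 0 0], max=2
Drop 2: I rot0 at col 2 lands with bottom-row=2; cleared 0 line(s) (total 0); column heights now [2 2 3 3 3 3 0], max=3
Drop 3: I rot0 at col 2 lands with bottom-row=3; cleared 0 line(s) (total 0); column heights now [2 2 4 4 4 4 0], max=4
Drop 4: T rot0 at col 3 lands with bottom-row=4; cleared 0 line(s) (total 0); column heights now [2 2 4 5 6 5 0], max=6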